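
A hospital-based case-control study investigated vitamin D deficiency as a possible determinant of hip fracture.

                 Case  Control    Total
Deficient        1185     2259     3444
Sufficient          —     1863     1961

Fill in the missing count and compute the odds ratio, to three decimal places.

The missing cell is in the unexposed row: 1961 − 1863 = 98.
So a = 1185, b = 2259, c = 98, d = 1863.
OR = (a·d)/(b·c) = (1185 × 1863) / (2259 × 98) = 2207655 / 221382 = 9.97215

9.972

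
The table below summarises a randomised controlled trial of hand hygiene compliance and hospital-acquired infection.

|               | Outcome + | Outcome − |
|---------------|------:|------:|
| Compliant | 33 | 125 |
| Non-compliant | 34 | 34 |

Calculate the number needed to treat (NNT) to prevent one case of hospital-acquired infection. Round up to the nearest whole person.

4

Risk in treated group = 33/158 = 0.20886; risk in control = 34/68 = 0.50000.
Absolute risk reduction = 0.50000 − 0.20886 = 0.29114
NNT = 1 / ARR = 1 / 0.29114 = 3.435 → round up → 4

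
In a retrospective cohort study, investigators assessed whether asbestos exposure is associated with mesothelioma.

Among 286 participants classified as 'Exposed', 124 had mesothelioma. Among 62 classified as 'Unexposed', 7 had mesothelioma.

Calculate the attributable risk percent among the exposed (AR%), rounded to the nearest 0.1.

From the description: a = 124, b = 162, c = 7, d = 55.
Risk in exposed = 124/286 = 0.43357; risk in unexposed = 7/62 = 0.11290.
RR = 0.43357/0.11290 = 3.84016
AR% = (RR − 1)/RR × 100 = (3.84016 − 1)/3.84016 × 100 = 73.9594%

74.0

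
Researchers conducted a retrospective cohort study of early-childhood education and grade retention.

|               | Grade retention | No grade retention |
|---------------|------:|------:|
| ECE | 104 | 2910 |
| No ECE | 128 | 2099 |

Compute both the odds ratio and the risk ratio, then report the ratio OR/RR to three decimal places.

Cells: a = 104, b = 2910, c = 128, d = 2099.
OR = (104·2099)/(2910·128) = 218296/372480 = 0.58606
Risk in exposed = 104/3014 = 0.03451; risk in unexposed = 128/2227 = 0.05748; RR = 0.60034
OR/RR = 0.58606 / 0.60034 = 0.97621
The outcome is rare in both groups, so OR ≈ RR (ratio near 1).

0.976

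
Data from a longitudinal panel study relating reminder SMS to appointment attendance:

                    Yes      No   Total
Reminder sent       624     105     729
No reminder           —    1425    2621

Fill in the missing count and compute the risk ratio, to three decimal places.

1.876

The missing cell is in the unexposed row: 2621 − 1425 = 1196.
So a = 624, b = 105, c = 1196, d = 1425.
RR = [a/(a+b)] / [c/(c+d)] = (624/729) / (1196/2621) = 0.85597/0.45631 = 1.87583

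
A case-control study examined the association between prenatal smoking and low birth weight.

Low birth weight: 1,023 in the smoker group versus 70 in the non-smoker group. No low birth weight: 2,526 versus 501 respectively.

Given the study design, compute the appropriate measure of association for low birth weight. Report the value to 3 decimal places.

2.899

From the description: a = 1023, b = 2526, c = 70, d = 501.
This is a case-control study: participants were sampled on outcome status, so risks in the source population cannot be estimated directly — relative risk is not valid here. The odds ratio is the appropriate measure.
OR = (a·d)/(b·c) = (1023 × 501) / (2526 × 70) = 512523 / 176820 = 2.89856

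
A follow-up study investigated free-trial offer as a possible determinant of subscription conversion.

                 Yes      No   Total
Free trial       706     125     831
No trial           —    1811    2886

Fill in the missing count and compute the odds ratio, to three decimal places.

9.515

The missing cell is in the unexposed row: 2886 − 1811 = 1075.
So a = 706, b = 125, c = 1075, d = 1811.
OR = (a·d)/(b·c) = (706 × 1811) / (125 × 1075) = 1278566 / 134375 = 9.51491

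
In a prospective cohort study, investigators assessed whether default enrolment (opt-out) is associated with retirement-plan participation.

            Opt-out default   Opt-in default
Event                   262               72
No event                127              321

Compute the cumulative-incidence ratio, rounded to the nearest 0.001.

Reading the table with exposure as columns: a = 262 (Opt-out default, case), b = 127 (Opt-out default, non-case), c = 72 (Opt-in default, case), d = 321.
Risk in exposed = 262/389 = 0.67352; risk in unexposed = 72/393 = 0.18321.
RR = 0.67352 / 0.18321 = 3.67631
The risk among the exposed is 3.68 times that among the unexposed.

3.676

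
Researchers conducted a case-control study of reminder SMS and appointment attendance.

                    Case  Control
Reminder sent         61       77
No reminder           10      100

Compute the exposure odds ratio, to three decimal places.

Cells: a = 61, b = 77, c = 10, d = 100.
OR = (a·d)/(b·c) = (61 × 100) / (77 × 10) = 6100 / 770 = 7.92208
The odds of appointment attendance are about 7.92 times as high in the reminder sent group.

7.922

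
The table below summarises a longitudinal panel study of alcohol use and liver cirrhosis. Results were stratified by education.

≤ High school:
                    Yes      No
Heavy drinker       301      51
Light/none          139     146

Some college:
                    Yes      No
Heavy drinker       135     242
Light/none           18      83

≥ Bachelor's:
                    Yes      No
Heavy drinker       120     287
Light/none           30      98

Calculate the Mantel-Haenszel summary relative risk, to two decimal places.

RR_MH = Σ(aᵢ·n₀ᵢ/nᵢ) / Σ(cᵢ·n₁ᵢ/nᵢ), with n₁ᵢ = aᵢ+bᵢ (exposed), n₀ᵢ = cᵢ+dᵢ (unexposed), nᵢ = n₁ᵢ+n₀ᵢ.
Stratum 1 (≤ High school): n₁ = 352, n₀ = 285, n = 637; a·n₀/n = 301·285/637 = 134.6703; c·n₁/n = 139·352/637 = 76.8100
Stratum 2 (Some college): n₁ = 377, n₀ = 101, n = 478; a·n₀/n = 135·101/478 = 28.5251; c·n₁/n = 18·377/478 = 14.1967
Stratum 3 (≥ Bachelor's): n₁ = 407, n₀ = 128, n = 535; a·n₀/n = 120·128/535 = 28.7103; c·n₁/n = 30·407/535 = 22.8224
RR_MH = (134.6703 + 28.5251 + 28.7103) / (76.8100 + 14.1967 + 22.8224) = 191.9057 / 113.8291 = 1.68591

1.69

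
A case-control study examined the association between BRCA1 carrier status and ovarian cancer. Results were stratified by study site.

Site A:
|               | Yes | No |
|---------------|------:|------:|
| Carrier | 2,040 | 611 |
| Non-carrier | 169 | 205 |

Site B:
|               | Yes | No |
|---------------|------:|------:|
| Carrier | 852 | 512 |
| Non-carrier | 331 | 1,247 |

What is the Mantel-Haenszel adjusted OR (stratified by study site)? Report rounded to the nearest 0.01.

5.44

OR_MH = Σ(aᵢdᵢ/nᵢ) / Σ(bᵢcᵢ/nᵢ), where nᵢ is the stratum total.
Stratum 1 (Site A): n = 3025; a·d/n = 2040·205/3025 = 138.2479; b·c/n = 611·169/3025 = 34.1352
Stratum 2 (Site B): n = 2942; a·d/n = 852·1247/2942 = 361.1298; b·c/n = 512·331/2942 = 57.6044
OR_MH = (138.2479 + 361.1298) / (34.1352 + 57.6044) = 499.3778 / 91.7396 = 5.44343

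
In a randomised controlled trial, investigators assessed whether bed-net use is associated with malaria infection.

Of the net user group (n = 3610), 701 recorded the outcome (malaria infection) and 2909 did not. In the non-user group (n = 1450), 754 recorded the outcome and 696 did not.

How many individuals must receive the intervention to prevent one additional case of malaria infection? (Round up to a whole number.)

Risk in treated group = 701/3610 = 0.19418; risk in control = 754/1450 = 0.52000.
Absolute risk reduction = 0.52000 − 0.19418 = 0.32582
NNT = 1 / ARR = 1 / 0.32582 = 3.069 → round up → 4

4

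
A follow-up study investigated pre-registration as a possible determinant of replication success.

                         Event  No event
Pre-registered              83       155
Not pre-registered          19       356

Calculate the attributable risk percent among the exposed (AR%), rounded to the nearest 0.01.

Cells: a = 83, b = 155, c = 19, d = 356.
Risk in exposed = 83/238 = 0.34874; risk in unexposed = 19/375 = 0.05067.
RR = 0.34874/0.05067 = 6.88302
AR% = (RR − 1)/RR × 100 = (6.88302 − 1)/6.88302 × 100 = 85.4715%

85.47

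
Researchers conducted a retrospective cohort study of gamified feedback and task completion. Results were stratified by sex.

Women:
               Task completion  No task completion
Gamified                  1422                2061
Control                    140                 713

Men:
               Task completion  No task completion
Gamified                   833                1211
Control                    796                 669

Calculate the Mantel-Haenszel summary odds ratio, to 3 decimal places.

1.151

OR_MH = Σ(aᵢdᵢ/nᵢ) / Σ(bᵢcᵢ/nᵢ), where nᵢ is the stratum total.
Stratum 1 (Women): n = 4336; a·d/n = 1422·713/4336 = 233.8298; b·c/n = 2061·140/4336 = 66.5452
Stratum 2 (Men): n = 3509; a·d/n = 833·669/3509 = 158.8136; b·c/n = 1211·796/3509 = 274.7096
OR_MH = (233.8298 + 158.8136) / (66.5452 + 274.7096) = 392.6434 / 341.2548 = 1.15059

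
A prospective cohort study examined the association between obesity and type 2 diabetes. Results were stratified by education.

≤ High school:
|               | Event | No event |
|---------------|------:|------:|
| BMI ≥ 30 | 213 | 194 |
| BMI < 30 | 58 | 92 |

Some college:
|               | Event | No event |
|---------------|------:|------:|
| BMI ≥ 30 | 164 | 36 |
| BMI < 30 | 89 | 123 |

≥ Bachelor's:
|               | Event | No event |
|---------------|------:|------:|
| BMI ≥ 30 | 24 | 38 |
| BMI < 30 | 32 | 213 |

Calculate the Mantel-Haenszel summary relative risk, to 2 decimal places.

RR_MH = Σ(aᵢ·n₀ᵢ/nᵢ) / Σ(cᵢ·n₁ᵢ/nᵢ), with n₁ᵢ = aᵢ+bᵢ (exposed), n₀ᵢ = cᵢ+dᵢ (unexposed), nᵢ = n₁ᵢ+n₀ᵢ.
Stratum 1 (≤ High school): n₁ = 407, n₀ = 150, n = 557; a·n₀/n = 213·150/557 = 57.3609; c·n₁/n = 58·407/557 = 42.3806
Stratum 2 (Some college): n₁ = 200, n₀ = 212, n = 412; a·n₀/n = 164·212/412 = 84.3883; c·n₁/n = 89·200/412 = 43.2039
Stratum 3 (≥ Bachelor's): n₁ = 62, n₀ = 245, n = 307; a·n₀/n = 24·245/307 = 19.1531; c·n₁/n = 32·62/307 = 6.4625
RR_MH = (57.3609 + 84.3883 + 19.1531) / (42.3806 + 43.2039 + 6.4625) = 160.9023 / 92.0470 = 1.74804

1.75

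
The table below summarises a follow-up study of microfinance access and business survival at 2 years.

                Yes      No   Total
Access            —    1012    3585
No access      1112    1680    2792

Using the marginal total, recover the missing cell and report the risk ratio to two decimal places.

The missing cell is in the exposed row: 3585 − 1012 = 2573.
So a = 2573, b = 1012, c = 1112, d = 1680.
RR = [a/(a+b)] / [c/(c+d)] = (2573/3585) / (1112/2792) = 0.71771/0.39828 = 1.80203

1.80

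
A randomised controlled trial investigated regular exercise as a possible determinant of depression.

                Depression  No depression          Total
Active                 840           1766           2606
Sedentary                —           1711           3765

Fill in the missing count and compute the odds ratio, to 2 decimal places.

The missing cell is in the unexposed row: 3765 − 1711 = 2054.
So a = 840, b = 1766, c = 2054, d = 1711.
OR = (a·d)/(b·c) = (840 × 1711) / (1766 × 2054) = 1437240 / 3627364 = 0.39622

0.40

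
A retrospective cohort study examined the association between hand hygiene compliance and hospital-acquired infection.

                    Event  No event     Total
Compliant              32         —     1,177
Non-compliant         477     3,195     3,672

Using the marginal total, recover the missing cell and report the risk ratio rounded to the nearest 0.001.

0.209

The missing cell is in the exposed row: 1177 − 32 = 1145.
So a = 32, b = 1145, c = 477, d = 3195.
RR = [a/(a+b)] / [c/(c+d)] = (32/1177) / (477/3672) = 0.02719/0.12990 = 0.20929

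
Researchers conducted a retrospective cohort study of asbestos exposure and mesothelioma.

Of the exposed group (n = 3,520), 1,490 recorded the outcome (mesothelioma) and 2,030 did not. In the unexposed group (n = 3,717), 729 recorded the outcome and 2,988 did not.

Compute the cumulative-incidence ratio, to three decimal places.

From the description: a = 1490, b = 2030, c = 729, d = 2988.
Risk in exposed = 1490/3520 = 0.42330; risk in unexposed = 729/3717 = 0.19613.
RR = 0.42330 / 0.19613 = 2.15828
The risk among the exposed is 2.16 times that among the unexposed.

2.158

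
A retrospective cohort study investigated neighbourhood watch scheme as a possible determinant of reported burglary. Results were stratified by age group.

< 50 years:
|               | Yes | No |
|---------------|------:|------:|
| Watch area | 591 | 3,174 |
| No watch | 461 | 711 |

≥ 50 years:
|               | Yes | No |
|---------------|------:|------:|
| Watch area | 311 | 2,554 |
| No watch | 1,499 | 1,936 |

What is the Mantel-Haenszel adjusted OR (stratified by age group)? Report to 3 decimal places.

0.200

OR_MH = Σ(aᵢdᵢ/nᵢ) / Σ(bᵢcᵢ/nᵢ), where nᵢ is the stratum total.
Stratum 1 (< 50 years): n = 4937; a·d/n = 591·711/4937 = 85.1126; b·c/n = 3174·461/4937 = 296.3772
Stratum 2 (≥ 50 years): n = 6300; a·d/n = 311·1936/6300 = 95.5708; b·c/n = 2554·1499/6300 = 607.6898
OR_MH = (85.1126 + 95.5708) / (296.3772 + 607.6898) = 180.6834 / 904.0670 = 0.19986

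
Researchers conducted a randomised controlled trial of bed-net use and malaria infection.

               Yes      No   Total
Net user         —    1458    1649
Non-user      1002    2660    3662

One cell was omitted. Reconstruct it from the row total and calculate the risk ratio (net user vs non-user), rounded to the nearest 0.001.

The missing cell is in the exposed row: 1649 − 1458 = 191.
So a = 191, b = 1458, c = 1002, d = 2660.
RR = [a/(a+b)] / [c/(c+d)] = (191/1649) / (1002/3662) = 0.11583/0.27362 = 0.42331

0.423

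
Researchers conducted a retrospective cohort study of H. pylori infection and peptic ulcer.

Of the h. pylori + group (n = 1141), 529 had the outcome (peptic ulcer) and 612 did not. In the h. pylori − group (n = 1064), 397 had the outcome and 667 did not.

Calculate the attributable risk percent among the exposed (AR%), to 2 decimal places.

From the description: a = 529, b = 612, c = 397, d = 667.
Risk in exposed = 529/1141 = 0.46363; risk in unexposed = 397/1064 = 0.37312.
RR = 0.46363/0.37312 = 1.24257
AR% = (RR − 1)/RR × 100 = (1.24257 − 1)/1.24257 × 100 = 19.5217%

19.52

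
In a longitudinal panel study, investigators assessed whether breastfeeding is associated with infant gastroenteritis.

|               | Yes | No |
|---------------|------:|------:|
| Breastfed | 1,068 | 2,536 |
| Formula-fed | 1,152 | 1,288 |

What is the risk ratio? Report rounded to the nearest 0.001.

0.628

Cells: a = 1068, b = 2536, c = 1152, d = 1288.
Risk in exposed = 1068/3604 = 0.29634; risk in unexposed = 1152/2440 = 0.47213.
RR = 0.29634 / 0.47213 = 0.62766
The risk is 37% lower among the exposed than among the unexposed.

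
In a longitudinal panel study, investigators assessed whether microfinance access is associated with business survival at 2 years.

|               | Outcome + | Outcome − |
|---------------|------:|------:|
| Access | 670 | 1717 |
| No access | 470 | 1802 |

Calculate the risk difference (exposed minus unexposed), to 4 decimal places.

0.0738

Cells: a = 670, b = 1717, c = 470, d = 1802.
Risk in exposed = 670/2387 = 0.280687; risk in unexposed = 470/2272 = 0.206866.
Risk difference = 0.280687 − 0.206866 = 0.073821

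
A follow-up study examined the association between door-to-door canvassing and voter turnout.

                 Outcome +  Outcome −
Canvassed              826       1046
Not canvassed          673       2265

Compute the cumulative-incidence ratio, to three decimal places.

1.926

Cells: a = 826, b = 1046, c = 673, d = 2265.
Risk in exposed = 826/1872 = 0.44124; risk in unexposed = 673/2938 = 0.22907.
RR = 0.44124 / 0.22907 = 1.92624
The risk among the exposed is 1.93 times that among the unexposed.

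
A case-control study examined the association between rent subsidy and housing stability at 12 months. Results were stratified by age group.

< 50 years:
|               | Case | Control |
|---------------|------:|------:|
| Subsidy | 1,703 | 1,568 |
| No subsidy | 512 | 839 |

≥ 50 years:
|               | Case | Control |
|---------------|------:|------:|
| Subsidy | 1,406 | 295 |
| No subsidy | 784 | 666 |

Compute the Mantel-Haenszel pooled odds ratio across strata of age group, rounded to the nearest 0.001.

2.454

OR_MH = Σ(aᵢdᵢ/nᵢ) / Σ(bᵢcᵢ/nᵢ), where nᵢ is the stratum total.
Stratum 1 (< 50 years): n = 4622; a·d/n = 1703·839/4622 = 309.1339; b·c/n = 1568·512/4622 = 173.6945
Stratum 2 (≥ 50 years): n = 3151; a·d/n = 1406·666/3151 = 297.1742; b·c/n = 295·784/3151 = 73.3989
OR_MH = (309.1339 + 297.1742) / (173.6945 + 73.3989) = 606.3082 / 247.0934 = 2.45376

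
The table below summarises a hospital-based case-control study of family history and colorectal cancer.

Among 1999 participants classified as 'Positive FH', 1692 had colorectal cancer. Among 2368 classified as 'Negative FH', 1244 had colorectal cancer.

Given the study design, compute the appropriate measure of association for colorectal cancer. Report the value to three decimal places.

From the description: a = 1692, b = 307, c = 1244, d = 1124.
This is a hospital-based case-control study: participants were sampled on outcome status, so risks in the source population cannot be estimated directly — relative risk is not valid here. The odds ratio is the appropriate measure.
OR = (a·d)/(b·c) = (1692 × 1124) / (307 × 1244) = 1901808 / 381908 = 4.97975

4.980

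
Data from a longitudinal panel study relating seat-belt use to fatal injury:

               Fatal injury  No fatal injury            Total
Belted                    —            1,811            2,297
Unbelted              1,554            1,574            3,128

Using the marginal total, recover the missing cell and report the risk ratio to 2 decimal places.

The missing cell is in the exposed row: 2297 − 1811 = 486.
So a = 486, b = 1811, c = 1554, d = 1574.
RR = [a/(a+b)] / [c/(c+d)] = (486/2297) / (1554/3128) = 0.21158/0.49680 = 0.42588

0.43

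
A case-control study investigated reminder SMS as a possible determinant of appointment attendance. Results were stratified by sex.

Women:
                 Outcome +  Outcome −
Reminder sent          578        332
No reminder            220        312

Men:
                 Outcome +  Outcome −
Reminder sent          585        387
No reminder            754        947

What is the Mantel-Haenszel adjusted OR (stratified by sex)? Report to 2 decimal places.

2.08

OR_MH = Σ(aᵢdᵢ/nᵢ) / Σ(bᵢcᵢ/nᵢ), where nᵢ is the stratum total.
Stratum 1 (Women): n = 1442; a·d/n = 578·312/1442 = 125.0596; b·c/n = 332·220/1442 = 50.6519
Stratum 2 (Men): n = 2673; a·d/n = 585·947/2673 = 207.2559; b·c/n = 387·754/2673 = 109.1650
OR_MH = (125.0596 + 207.2559) / (50.6519 + 109.1650) = 332.3155 / 159.8169 = 2.07935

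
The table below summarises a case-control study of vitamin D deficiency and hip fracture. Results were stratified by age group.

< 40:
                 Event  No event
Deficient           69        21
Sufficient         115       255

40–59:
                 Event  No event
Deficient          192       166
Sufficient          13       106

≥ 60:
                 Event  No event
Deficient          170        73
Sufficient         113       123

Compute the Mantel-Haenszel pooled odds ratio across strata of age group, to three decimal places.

OR_MH = Σ(aᵢdᵢ/nᵢ) / Σ(bᵢcᵢ/nᵢ), where nᵢ is the stratum total.
Stratum 1 (< 40): n = 460; a·d/n = 69·255/460 = 38.2500; b·c/n = 21·115/460 = 5.2500
Stratum 2 (40–59): n = 477; a·d/n = 192·106/477 = 42.6667; b·c/n = 166·13/477 = 4.5241
Stratum 3 (≥ 60): n = 479; a·d/n = 170·123/479 = 43.6534; b·c/n = 73·113/479 = 17.2213
OR_MH = (38.2500 + 42.6667 + 43.6534) / (5.2500 + 4.5241 + 17.2213) = 124.5701 / 26.9954 = 4.61449

4.614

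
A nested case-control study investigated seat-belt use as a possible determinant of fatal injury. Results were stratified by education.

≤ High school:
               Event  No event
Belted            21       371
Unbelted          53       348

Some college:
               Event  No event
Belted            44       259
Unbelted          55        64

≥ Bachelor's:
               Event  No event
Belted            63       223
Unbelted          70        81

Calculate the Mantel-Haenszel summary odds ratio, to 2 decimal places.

OR_MH = Σ(aᵢdᵢ/nᵢ) / Σ(bᵢcᵢ/nᵢ), where nᵢ is the stratum total.
Stratum 1 (≤ High school): n = 793; a·d/n = 21·348/793 = 9.2156; b·c/n = 371·53/793 = 24.7957
Stratum 2 (Some college): n = 422; a·d/n = 44·64/422 = 6.6730; b·c/n = 259·55/422 = 33.7559
Stratum 3 (≥ Bachelor's): n = 437; a·d/n = 63·81/437 = 11.6773; b·c/n = 223·70/437 = 35.7208
OR_MH = (9.2156 + 6.6730 + 11.6773) / (24.7957 + 33.7559 + 35.7208) = 27.5660 / 94.2725 = 0.29241

0.29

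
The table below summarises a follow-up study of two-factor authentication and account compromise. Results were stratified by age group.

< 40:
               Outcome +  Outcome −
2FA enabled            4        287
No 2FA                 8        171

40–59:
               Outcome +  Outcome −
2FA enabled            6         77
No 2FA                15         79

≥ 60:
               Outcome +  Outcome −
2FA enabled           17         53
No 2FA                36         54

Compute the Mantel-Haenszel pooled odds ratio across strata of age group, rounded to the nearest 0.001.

0.423

OR_MH = Σ(aᵢdᵢ/nᵢ) / Σ(bᵢcᵢ/nᵢ), where nᵢ is the stratum total.
Stratum 1 (< 40): n = 470; a·d/n = 4·171/470 = 1.4553; b·c/n = 287·8/470 = 4.8851
Stratum 2 (40–59): n = 177; a·d/n = 6·79/177 = 2.6780; b·c/n = 77·15/177 = 6.5254
Stratum 3 (≥ 60): n = 160; a·d/n = 17·54/160 = 5.7375; b·c/n = 53·36/160 = 11.9250
OR_MH = (1.4553 + 2.6780 + 5.7375) / (4.8851 + 6.5254 + 11.9250) = 9.8708 / 23.3355 = 0.42299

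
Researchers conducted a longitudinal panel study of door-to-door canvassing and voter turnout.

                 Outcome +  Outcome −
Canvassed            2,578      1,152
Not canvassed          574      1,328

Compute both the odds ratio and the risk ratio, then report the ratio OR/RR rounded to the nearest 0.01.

Cells: a = 2578, b = 1152, c = 574, d = 1328.
OR = (2578·1328)/(1152·574) = 3423584/661248 = 5.17746
Risk in exposed = 2578/3730 = 0.69115; risk in unexposed = 574/1902 = 0.30179; RR = 2.29020
OR/RR = 5.17746 / 2.29020 = 2.26071
The outcome is not rare, so the OR lies further from 1 than the RR.

2.26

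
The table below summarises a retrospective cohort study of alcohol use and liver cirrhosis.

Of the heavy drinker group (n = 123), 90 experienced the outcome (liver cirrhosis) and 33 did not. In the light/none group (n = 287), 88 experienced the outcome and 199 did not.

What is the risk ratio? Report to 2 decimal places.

From the description: a = 90, b = 33, c = 88, d = 199.
Risk in exposed = 90/123 = 0.73171; risk in unexposed = 88/287 = 0.30662.
RR = 0.73171 / 0.30662 = 2.38636
The risk among the exposed is 2.39 times that among the unexposed.

2.39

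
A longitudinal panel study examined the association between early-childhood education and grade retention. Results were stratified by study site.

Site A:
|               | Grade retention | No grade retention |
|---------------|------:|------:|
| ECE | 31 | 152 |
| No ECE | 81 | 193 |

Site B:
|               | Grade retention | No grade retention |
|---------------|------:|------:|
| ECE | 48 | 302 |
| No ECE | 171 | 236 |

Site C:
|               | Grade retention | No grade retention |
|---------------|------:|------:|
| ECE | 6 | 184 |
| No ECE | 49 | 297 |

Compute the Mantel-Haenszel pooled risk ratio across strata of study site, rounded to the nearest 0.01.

RR_MH = Σ(aᵢ·n₀ᵢ/nᵢ) / Σ(cᵢ·n₁ᵢ/nᵢ), with n₁ᵢ = aᵢ+bᵢ (exposed), n₀ᵢ = cᵢ+dᵢ (unexposed), nᵢ = n₁ᵢ+n₀ᵢ.
Stratum 1 (Site A): n₁ = 183, n₀ = 274, n = 457; a·n₀/n = 31·274/457 = 18.5864; c·n₁/n = 81·183/457 = 32.4354
Stratum 2 (Site B): n₁ = 350, n₀ = 407, n = 757; a·n₀/n = 48·407/757 = 25.8071; c·n₁/n = 171·350/757 = 79.0621
Stratum 3 (Site C): n₁ = 190, n₀ = 346, n = 536; a·n₀/n = 6·346/536 = 3.8731; c·n₁/n = 49·190/536 = 17.3694
RR_MH = (18.5864 + 25.8071 + 3.8731) / (32.4354 + 79.0621 + 17.3694) = 48.2667 / 128.8669 = 0.37455

0.37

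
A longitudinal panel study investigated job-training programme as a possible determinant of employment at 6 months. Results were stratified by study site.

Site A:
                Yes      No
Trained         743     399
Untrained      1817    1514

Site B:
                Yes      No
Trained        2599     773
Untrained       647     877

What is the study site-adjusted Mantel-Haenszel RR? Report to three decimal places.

1.498

RR_MH = Σ(aᵢ·n₀ᵢ/nᵢ) / Σ(cᵢ·n₁ᵢ/nᵢ), with n₁ᵢ = aᵢ+bᵢ (exposed), n₀ᵢ = cᵢ+dᵢ (unexposed), nᵢ = n₁ᵢ+n₀ᵢ.
Stratum 1 (Site A): n₁ = 1142, n₀ = 3331, n = 4473; a·n₀/n = 743·3331/4473 = 553.3049; c·n₁/n = 1817·1142/4473 = 463.8976
Stratum 2 (Site B): n₁ = 3372, n₀ = 1524, n = 4896; a·n₀/n = 2599·1524/4896 = 809.0025; c·n₁/n = 647·3372/4896 = 445.6054
RR_MH = (553.3049 + 809.0025) / (463.8976 + 445.6054) = 1362.3074 / 909.5030 = 1.49786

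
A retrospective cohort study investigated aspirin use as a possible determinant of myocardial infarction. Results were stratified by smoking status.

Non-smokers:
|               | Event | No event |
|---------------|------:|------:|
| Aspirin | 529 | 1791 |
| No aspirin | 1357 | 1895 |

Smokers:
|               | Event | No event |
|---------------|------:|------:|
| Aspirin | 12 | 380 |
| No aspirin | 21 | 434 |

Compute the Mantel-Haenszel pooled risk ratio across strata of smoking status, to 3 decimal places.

RR_MH = Σ(aᵢ·n₀ᵢ/nᵢ) / Σ(cᵢ·n₁ᵢ/nᵢ), with n₁ᵢ = aᵢ+bᵢ (exposed), n₀ᵢ = cᵢ+dᵢ (unexposed), nᵢ = n₁ᵢ+n₀ᵢ.
Stratum 1 (Non-smokers): n₁ = 2320, n₀ = 3252, n = 5572; a·n₀/n = 529·3252/5572 = 308.7416; c·n₁/n = 1357·2320/5572 = 565.0108
Stratum 2 (Smokers): n₁ = 392, n₀ = 455, n = 847; a·n₀/n = 12·455/847 = 6.4463; c·n₁/n = 21·392/847 = 9.7190
RR_MH = (308.7416 + 6.4463) / (565.0108 + 9.7190) = 315.1878 / 574.7298 = 0.54841

0.548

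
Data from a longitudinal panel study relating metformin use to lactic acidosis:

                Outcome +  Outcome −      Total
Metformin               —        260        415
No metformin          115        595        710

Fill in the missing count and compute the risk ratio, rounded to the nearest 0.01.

The missing cell is in the exposed row: 415 − 260 = 155.
So a = 155, b = 260, c = 115, d = 595.
RR = [a/(a+b)] / [c/(c+d)] = (155/415) / (115/710) = 0.37349/0.16197 = 2.30592

2.31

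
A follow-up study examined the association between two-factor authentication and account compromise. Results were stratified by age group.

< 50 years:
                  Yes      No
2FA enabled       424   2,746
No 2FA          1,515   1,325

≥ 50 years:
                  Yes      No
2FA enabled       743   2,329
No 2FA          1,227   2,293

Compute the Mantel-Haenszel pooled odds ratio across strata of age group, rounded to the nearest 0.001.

0.313

OR_MH = Σ(aᵢdᵢ/nᵢ) / Σ(bᵢcᵢ/nᵢ), where nᵢ is the stratum total.
Stratum 1 (< 50 years): n = 6010; a·d/n = 424·1325/6010 = 93.4775; b·c/n = 2746·1515/6010 = 692.2113
Stratum 2 (≥ 50 years): n = 6592; a·d/n = 743·2293/6592 = 258.4495; b·c/n = 2329·1227/6592 = 433.5077
OR_MH = (93.4775 + 258.4495) / (692.2113 + 433.5077) = 351.9270 / 1125.7191 = 0.31262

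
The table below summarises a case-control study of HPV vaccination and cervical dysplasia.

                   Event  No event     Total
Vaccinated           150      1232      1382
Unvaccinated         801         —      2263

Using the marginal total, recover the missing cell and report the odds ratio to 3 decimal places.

The missing cell is in the unexposed row: 2263 − 801 = 1462.
So a = 150, b = 1232, c = 801, d = 1462.
OR = (a·d)/(b·c) = (150 × 1462) / (1232 × 801) = 219300 / 986832 = 0.22223

0.222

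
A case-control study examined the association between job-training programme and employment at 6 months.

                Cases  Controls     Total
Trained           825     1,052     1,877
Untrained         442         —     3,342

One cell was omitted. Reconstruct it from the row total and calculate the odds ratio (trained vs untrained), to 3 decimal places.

5.145

The missing cell is in the unexposed row: 3342 − 442 = 2900.
So a = 825, b = 1052, c = 442, d = 2900.
OR = (a·d)/(b·c) = (825 × 2900) / (1052 × 442) = 2392500 / 464984 = 5.14534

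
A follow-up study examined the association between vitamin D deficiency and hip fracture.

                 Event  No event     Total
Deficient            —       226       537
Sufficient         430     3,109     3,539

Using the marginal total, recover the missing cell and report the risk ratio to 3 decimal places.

4.766

The missing cell is in the exposed row: 537 − 226 = 311.
So a = 311, b = 226, c = 430, d = 3109.
RR = [a/(a+b)] / [c/(c+d)] = (311/537) / (430/3539) = 0.57914/0.12150 = 4.76648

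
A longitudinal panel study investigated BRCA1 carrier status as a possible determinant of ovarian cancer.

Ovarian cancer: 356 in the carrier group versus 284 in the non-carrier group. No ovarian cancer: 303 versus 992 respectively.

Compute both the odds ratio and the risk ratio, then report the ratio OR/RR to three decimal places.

From the description: a = 356, b = 303, c = 284, d = 992.
OR = (356·992)/(303·284) = 353152/86052 = 4.10394
Risk in exposed = 356/659 = 0.54021; risk in unexposed = 284/1276 = 0.22257; RR = 2.42715
OR/RR = 4.10394 / 2.42715 = 1.69084
The outcome is not rare, so the OR lies further from 1 than the RR.

1.691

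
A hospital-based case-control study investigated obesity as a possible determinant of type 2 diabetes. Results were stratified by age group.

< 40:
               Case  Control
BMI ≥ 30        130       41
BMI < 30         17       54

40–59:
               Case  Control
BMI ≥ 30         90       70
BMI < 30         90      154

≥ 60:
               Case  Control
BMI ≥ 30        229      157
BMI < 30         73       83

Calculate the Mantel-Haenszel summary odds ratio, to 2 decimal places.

2.48

OR_MH = Σ(aᵢdᵢ/nᵢ) / Σ(bᵢcᵢ/nᵢ), where nᵢ is the stratum total.
Stratum 1 (< 40): n = 242; a·d/n = 130·54/242 = 29.0083; b·c/n = 41·17/242 = 2.8802
Stratum 2 (40–59): n = 404; a·d/n = 90·154/404 = 34.3069; b·c/n = 70·90/404 = 15.5941
Stratum 3 (≥ 60): n = 542; a·d/n = 229·83/542 = 35.0683; b·c/n = 157·73/542 = 21.1458
OR_MH = (29.0083 + 34.3069 + 35.0683) / (2.8802 + 15.5941 + 21.1458) = 98.3835 / 39.6200 = 2.48318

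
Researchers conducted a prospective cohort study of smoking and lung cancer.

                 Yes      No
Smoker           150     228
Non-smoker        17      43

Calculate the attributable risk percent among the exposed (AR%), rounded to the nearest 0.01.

Cells: a = 150, b = 228, c = 17, d = 43.
Risk in exposed = 150/378 = 0.39683; risk in unexposed = 17/60 = 0.28333.
RR = 0.39683/0.28333 = 1.40056
AR% = (RR − 1)/RR × 100 = (1.40056 − 1)/1.40056 × 100 = 28.6000%

28.60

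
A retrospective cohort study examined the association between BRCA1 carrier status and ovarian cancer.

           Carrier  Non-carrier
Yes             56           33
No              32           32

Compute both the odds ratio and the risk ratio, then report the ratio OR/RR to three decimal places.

1.354

Reading the table with exposure as columns: a = 56 (Carrier, case), b = 32 (Carrier, non-case), c = 33 (Non-carrier, case), d = 32.
OR = (56·32)/(32·33) = 1792/1056 = 1.69697
Risk in exposed = 56/88 = 0.63636; risk in unexposed = 33/65 = 0.50769; RR = 1.25344
OR/RR = 1.69697 / 1.25344 = 1.35385
The outcome is not rare, so the OR lies further from 1 than the RR.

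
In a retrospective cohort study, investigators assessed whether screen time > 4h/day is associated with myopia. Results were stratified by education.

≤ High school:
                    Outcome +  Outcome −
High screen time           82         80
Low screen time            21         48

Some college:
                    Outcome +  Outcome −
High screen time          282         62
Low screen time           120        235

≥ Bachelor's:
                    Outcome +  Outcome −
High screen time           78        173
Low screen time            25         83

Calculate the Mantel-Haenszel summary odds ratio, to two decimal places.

OR_MH = Σ(aᵢdᵢ/nᵢ) / Σ(bᵢcᵢ/nᵢ), where nᵢ is the stratum total.
Stratum 1 (≤ High school): n = 231; a·d/n = 82·48/231 = 17.0390; b·c/n = 80·21/231 = 7.2727
Stratum 2 (Some college): n = 699; a·d/n = 282·235/699 = 94.8069; b·c/n = 62·120/699 = 10.6438
Stratum 3 (≥ Bachelor's): n = 359; a·d/n = 78·83/359 = 18.0334; b·c/n = 173·25/359 = 12.0474
OR_MH = (17.0390 + 94.8069 + 18.0334) / (7.2727 + 10.6438 + 12.0474) = 129.8793 / 29.9639 = 4.33453

4.33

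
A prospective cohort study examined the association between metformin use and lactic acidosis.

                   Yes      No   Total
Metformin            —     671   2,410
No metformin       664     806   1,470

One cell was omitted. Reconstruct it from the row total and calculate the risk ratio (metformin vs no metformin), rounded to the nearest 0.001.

The missing cell is in the exposed row: 2410 − 671 = 1739.
So a = 1739, b = 671, c = 664, d = 806.
RR = [a/(a+b)] / [c/(c+d)] = (1739/2410) / (664/1470) = 0.72158/0.45170 = 1.59747

1.597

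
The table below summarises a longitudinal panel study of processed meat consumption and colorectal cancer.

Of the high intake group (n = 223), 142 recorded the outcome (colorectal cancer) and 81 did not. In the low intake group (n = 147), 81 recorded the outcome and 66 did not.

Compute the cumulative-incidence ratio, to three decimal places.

1.156

From the description: a = 142, b = 81, c = 81, d = 66.
Risk in exposed = 142/223 = 0.63677; risk in unexposed = 81/147 = 0.55102.
RR = 0.63677 / 0.55102 = 1.15562
The risk among the exposed is 1.16 times that among the unexposed.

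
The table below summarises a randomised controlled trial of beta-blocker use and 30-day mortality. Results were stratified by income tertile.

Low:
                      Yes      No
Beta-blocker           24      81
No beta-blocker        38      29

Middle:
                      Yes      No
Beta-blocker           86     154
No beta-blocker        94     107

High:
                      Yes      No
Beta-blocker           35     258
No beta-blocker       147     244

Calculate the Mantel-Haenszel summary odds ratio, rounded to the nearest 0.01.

0.35

OR_MH = Σ(aᵢdᵢ/nᵢ) / Σ(bᵢcᵢ/nᵢ), where nᵢ is the stratum total.
Stratum 1 (Low): n = 172; a·d/n = 24·29/172 = 4.0465; b·c/n = 81·38/172 = 17.8953
Stratum 2 (Middle): n = 441; a·d/n = 86·107/441 = 20.8662; b·c/n = 154·94/441 = 32.8254
Stratum 3 (High): n = 684; a·d/n = 35·244/684 = 12.4854; b·c/n = 258·147/684 = 55.4474
OR_MH = (4.0465 + 20.8662 + 12.4854) / (17.8953 + 32.8254 + 55.4474) = 37.3981 / 106.1681 = 0.35225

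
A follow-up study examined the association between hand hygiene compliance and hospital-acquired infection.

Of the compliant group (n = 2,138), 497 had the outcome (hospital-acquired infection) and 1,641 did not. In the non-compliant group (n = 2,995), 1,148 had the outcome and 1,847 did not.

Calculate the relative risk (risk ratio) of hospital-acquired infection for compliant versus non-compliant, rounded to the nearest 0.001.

From the description: a = 497, b = 1641, c = 1148, d = 1847.
Risk in exposed = 497/2138 = 0.23246; risk in unexposed = 1148/2995 = 0.38331.
RR = 0.23246 / 0.38331 = 0.60646
The risk is 39% lower among the exposed than among the unexposed.

0.606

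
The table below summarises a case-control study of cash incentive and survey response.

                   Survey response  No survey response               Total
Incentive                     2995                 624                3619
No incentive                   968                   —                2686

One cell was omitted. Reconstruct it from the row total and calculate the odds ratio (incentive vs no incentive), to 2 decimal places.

8.52

The missing cell is in the unexposed row: 2686 − 968 = 1718.
So a = 2995, b = 624, c = 968, d = 1718.
OR = (a·d)/(b·c) = (2995 × 1718) / (624 × 968) = 5145410 / 604032 = 8.51844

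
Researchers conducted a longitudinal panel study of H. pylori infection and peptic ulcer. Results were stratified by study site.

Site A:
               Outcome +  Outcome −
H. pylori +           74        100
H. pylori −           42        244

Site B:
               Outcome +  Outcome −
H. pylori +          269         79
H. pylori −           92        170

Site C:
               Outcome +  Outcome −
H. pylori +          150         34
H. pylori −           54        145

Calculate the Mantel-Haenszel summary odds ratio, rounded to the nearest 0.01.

6.62

OR_MH = Σ(aᵢdᵢ/nᵢ) / Σ(bᵢcᵢ/nᵢ), where nᵢ is the stratum total.
Stratum 1 (Site A): n = 460; a·d/n = 74·244/460 = 39.2522; b·c/n = 100·42/460 = 9.1304
Stratum 2 (Site B): n = 610; a·d/n = 269·170/610 = 74.9672; b·c/n = 79·92/610 = 11.9148
Stratum 3 (Site C): n = 383; a·d/n = 150·145/383 = 56.7885; b·c/n = 34·54/383 = 4.7937
OR_MH = (39.2522 + 74.9672 + 56.7885) / (9.1304 + 11.9148 + 4.7937) = 171.0079 / 25.8389 = 6.61823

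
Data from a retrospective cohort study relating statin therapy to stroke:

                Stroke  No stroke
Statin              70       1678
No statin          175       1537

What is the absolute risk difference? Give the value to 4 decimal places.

Cells: a = 70, b = 1678, c = 175, d = 1537.
Risk in exposed = 70/1748 = 0.040046; risk in unexposed = 175/1712 = 0.102220.
Risk difference = 0.040046 − 0.102220 = -0.062174

-0.0622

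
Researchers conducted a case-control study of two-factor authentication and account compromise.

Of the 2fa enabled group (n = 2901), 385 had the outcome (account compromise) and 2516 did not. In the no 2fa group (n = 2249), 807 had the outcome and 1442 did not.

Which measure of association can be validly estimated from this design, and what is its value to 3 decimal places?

From the description: a = 385, b = 2516, c = 807, d = 1442.
This is a case-control study: participants were sampled on outcome status, so risks in the source population cannot be estimated directly — relative risk is not valid here. The odds ratio is the appropriate measure.
OR = (a·d)/(b·c) = (385 × 1442) / (2516 × 807) = 555170 / 2030412 = 0.27343

0.273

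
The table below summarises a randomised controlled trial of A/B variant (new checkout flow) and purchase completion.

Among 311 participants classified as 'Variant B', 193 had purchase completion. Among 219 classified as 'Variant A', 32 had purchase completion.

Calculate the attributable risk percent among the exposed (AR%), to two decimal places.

From the description: a = 193, b = 118, c = 32, d = 187.
Risk in exposed = 193/311 = 0.62058; risk in unexposed = 32/219 = 0.14612.
RR = 0.62058/0.14612 = 4.24709
AR% = (RR − 1)/RR × 100 = (4.24709 − 1)/4.24709 × 100 = 76.4544%

76.45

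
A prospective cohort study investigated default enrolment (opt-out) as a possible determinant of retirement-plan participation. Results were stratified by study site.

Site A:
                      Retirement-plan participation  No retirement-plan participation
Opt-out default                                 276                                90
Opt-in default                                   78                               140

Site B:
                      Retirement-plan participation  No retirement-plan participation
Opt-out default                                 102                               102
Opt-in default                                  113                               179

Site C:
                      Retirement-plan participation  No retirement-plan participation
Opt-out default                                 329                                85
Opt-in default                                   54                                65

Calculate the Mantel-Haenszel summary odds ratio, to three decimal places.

OR_MH = Σ(aᵢdᵢ/nᵢ) / Σ(bᵢcᵢ/nᵢ), where nᵢ is the stratum total.
Stratum 1 (Site A): n = 584; a·d/n = 276·140/584 = 66.1644; b·c/n = 90·78/584 = 12.0205
Stratum 2 (Site B): n = 496; a·d/n = 102·179/496 = 36.8105; b·c/n = 102·113/496 = 23.2379
Stratum 3 (Site C): n = 533; a·d/n = 329·65/533 = 40.1220; b·c/n = 85·54/533 = 8.6116
OR_MH = (66.1644 + 36.8105 + 40.1220) / (12.0205 + 23.2379 + 8.6116) = 143.0968 / 43.8701 = 3.26183

3.262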